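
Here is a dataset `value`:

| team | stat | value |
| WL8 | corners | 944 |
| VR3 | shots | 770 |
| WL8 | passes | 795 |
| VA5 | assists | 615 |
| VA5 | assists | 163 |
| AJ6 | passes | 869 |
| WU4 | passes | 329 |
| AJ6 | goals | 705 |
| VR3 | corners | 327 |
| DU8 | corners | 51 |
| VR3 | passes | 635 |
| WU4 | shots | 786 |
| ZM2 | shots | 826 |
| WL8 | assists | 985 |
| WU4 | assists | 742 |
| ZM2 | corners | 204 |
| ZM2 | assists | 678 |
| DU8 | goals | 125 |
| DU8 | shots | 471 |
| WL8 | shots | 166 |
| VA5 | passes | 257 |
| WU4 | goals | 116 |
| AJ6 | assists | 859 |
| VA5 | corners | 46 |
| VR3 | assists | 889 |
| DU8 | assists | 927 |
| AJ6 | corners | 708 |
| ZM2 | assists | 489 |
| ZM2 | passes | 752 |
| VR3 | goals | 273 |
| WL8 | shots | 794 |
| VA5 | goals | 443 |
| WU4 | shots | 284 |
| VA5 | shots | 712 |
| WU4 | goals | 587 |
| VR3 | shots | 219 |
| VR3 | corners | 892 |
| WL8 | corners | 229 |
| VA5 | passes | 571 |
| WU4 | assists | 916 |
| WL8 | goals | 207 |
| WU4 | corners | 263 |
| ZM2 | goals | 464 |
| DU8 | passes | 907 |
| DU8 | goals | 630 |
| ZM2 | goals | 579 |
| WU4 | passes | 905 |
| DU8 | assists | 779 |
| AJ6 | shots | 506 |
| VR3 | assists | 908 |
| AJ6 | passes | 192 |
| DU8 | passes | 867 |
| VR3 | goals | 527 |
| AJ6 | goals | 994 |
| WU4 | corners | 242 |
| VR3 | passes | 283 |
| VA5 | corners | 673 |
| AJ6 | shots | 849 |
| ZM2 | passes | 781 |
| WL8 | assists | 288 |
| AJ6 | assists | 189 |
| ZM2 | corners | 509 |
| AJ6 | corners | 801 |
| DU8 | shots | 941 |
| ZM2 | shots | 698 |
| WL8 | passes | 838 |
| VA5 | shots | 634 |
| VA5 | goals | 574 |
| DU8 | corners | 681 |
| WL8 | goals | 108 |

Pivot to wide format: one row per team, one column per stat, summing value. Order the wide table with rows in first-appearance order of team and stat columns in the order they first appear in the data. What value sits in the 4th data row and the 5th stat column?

1699

With rows in first-appearance order of team, row 4 is team=AJ6. stat columns in first-appearance order: corners, shots, passes, assists, goals; column 5 is goals.
Long rows with team=AJ6, stat=goals: 705 + 994 = 1699.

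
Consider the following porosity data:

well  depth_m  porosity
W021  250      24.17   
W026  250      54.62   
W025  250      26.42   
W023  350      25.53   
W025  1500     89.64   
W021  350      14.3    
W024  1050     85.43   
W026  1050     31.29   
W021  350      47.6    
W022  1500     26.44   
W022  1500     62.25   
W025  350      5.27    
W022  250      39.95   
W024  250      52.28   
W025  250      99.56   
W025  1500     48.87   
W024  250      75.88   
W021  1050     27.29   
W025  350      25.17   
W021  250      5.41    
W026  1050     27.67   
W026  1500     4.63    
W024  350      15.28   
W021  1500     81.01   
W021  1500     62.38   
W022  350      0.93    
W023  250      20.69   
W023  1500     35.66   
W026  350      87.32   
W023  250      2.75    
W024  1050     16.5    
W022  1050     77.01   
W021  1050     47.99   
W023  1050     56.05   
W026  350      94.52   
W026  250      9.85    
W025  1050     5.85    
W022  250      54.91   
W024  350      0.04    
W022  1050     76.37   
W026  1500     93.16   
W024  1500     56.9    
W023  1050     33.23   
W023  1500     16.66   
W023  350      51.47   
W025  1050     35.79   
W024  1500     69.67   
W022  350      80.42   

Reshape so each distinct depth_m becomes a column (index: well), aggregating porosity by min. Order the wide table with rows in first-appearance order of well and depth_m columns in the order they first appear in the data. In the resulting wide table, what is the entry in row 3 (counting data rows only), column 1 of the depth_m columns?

26.42

With rows in first-appearance order of well, row 3 is well=W025. depth_m columns in first-appearance order: 250, 350, 1500, 1050; column 1 is 250.
Long rows with well=W025, depth_m=250: min(26.42, 99.56) = 26.42.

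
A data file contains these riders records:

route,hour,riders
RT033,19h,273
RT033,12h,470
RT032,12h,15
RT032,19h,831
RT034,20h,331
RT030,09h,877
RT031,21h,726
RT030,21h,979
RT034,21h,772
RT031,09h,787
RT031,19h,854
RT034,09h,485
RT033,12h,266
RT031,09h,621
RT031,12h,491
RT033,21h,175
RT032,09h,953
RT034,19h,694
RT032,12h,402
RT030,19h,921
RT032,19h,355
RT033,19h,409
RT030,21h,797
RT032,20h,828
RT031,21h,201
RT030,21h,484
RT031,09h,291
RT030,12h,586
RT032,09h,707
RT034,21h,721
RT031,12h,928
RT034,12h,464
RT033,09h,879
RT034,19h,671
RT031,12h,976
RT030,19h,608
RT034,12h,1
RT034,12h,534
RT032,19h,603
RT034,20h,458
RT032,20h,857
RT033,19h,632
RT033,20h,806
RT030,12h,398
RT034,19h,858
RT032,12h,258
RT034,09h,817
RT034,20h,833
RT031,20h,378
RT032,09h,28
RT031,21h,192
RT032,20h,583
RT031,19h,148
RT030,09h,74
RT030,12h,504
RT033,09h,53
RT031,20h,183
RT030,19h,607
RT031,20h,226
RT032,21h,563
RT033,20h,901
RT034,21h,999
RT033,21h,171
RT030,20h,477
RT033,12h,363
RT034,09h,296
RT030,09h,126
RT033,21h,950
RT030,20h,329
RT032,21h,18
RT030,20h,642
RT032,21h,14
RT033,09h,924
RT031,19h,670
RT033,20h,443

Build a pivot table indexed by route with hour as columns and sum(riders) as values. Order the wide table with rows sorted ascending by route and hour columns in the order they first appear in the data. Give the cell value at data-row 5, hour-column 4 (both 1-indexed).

With rows sorted ascending by route, row 5 is route=RT034. hour columns in first-appearance order: 19h, 12h, 20h, 09h, 21h; column 4 is 09h.
Long rows with route=RT034, hour=09h: 485 + 817 + 296 = 1598.

1598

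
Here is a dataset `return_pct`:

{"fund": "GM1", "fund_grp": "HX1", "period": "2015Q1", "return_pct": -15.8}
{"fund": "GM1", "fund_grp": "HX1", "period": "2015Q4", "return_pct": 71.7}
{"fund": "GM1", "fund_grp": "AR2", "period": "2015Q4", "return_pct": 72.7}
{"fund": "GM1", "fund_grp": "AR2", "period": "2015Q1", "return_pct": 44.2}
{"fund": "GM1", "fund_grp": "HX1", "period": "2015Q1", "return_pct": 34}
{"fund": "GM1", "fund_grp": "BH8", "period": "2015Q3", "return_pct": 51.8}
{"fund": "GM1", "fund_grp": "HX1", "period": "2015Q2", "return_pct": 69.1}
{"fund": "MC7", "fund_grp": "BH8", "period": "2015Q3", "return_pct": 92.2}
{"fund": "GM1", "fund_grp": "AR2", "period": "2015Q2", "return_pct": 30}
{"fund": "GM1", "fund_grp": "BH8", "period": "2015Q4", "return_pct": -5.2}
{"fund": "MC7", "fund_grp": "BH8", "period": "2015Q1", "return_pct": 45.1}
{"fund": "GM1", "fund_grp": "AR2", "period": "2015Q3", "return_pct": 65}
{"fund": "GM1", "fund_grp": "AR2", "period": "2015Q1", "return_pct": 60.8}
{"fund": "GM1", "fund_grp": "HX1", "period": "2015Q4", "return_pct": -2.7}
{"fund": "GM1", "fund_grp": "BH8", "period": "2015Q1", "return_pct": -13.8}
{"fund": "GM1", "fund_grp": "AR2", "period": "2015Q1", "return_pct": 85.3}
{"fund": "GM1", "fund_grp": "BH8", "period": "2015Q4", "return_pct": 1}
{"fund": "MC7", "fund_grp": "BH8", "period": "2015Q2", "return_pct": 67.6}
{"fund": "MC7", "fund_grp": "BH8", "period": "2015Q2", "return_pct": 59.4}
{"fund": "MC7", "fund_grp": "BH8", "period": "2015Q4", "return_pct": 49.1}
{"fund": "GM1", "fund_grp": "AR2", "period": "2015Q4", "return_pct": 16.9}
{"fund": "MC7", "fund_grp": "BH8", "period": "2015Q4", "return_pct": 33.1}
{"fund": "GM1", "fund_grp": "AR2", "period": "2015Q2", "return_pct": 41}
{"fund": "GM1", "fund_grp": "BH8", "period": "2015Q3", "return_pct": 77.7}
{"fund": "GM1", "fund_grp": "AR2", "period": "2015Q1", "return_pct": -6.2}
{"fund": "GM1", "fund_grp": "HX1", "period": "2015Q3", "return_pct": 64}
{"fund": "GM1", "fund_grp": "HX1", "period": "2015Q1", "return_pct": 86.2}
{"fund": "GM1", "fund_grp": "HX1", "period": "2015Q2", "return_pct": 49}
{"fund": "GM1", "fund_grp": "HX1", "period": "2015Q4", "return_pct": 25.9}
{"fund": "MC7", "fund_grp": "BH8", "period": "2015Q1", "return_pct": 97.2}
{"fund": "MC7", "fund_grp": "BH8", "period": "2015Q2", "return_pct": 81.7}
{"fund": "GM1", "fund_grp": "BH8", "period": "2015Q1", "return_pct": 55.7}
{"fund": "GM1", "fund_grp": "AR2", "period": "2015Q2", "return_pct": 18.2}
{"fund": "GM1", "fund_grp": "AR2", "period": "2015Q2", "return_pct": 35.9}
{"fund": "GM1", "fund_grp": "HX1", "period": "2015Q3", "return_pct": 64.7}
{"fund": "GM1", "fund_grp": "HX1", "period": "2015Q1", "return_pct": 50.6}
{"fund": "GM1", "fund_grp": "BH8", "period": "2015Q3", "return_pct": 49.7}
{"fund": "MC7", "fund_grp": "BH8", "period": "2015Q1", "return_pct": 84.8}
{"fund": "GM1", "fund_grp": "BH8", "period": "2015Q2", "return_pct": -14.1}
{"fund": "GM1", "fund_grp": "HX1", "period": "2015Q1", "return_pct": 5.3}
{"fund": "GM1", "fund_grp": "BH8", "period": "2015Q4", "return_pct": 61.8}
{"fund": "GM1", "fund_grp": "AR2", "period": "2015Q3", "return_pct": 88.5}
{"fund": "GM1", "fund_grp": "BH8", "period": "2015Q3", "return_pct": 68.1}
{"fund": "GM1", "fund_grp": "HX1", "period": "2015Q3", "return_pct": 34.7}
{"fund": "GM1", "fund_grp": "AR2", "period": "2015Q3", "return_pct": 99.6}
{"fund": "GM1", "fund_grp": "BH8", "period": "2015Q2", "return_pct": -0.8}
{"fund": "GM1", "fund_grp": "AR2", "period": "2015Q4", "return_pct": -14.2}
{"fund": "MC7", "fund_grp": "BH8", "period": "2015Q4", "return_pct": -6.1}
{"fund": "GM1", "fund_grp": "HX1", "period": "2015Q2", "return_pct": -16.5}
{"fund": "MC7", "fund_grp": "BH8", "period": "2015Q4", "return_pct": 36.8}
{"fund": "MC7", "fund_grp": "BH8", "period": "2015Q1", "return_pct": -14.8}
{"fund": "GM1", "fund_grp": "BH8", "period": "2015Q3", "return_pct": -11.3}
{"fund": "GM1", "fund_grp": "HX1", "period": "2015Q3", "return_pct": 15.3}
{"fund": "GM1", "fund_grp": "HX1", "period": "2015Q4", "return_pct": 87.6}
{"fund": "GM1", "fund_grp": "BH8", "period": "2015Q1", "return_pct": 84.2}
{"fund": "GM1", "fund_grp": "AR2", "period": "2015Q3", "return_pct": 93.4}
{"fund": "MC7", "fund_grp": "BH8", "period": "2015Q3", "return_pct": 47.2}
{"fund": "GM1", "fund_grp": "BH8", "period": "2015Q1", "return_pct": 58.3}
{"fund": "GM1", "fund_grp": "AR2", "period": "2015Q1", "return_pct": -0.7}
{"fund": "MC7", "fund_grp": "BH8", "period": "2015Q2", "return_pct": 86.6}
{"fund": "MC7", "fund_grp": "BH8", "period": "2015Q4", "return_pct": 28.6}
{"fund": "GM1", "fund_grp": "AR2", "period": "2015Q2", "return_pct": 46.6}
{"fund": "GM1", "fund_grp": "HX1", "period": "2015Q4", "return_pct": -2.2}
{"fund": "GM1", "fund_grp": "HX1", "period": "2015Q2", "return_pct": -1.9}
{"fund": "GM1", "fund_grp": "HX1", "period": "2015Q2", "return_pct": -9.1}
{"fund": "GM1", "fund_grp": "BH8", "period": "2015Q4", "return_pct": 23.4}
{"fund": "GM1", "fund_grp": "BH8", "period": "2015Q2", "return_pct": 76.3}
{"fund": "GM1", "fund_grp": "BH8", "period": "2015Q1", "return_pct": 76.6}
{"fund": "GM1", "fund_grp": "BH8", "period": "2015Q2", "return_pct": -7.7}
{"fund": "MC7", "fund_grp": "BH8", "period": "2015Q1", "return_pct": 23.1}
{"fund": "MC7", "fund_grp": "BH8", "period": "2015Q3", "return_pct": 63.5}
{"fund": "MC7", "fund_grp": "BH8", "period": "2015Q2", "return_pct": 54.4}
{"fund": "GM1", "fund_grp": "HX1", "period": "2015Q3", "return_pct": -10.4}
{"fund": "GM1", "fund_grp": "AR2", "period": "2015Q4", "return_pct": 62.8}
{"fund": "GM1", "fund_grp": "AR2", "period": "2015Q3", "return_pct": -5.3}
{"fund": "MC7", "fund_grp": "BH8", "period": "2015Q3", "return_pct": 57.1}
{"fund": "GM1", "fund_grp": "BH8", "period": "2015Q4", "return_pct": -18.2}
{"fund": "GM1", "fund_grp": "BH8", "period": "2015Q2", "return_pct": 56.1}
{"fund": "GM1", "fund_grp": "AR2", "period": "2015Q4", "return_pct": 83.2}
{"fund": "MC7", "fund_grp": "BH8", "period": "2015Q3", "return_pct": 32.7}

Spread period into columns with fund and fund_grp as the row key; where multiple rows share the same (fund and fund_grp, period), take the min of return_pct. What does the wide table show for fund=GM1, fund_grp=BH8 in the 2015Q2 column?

-14.1

Rows with fund=GM1, fund_grp=BH8 and period=2015Q2: return_pct values are -14.1, -0.8, 76.3, -7.7, 56.1.
min(-14.1, -0.8, 76.3, -7.7, 56.1) = -14.1.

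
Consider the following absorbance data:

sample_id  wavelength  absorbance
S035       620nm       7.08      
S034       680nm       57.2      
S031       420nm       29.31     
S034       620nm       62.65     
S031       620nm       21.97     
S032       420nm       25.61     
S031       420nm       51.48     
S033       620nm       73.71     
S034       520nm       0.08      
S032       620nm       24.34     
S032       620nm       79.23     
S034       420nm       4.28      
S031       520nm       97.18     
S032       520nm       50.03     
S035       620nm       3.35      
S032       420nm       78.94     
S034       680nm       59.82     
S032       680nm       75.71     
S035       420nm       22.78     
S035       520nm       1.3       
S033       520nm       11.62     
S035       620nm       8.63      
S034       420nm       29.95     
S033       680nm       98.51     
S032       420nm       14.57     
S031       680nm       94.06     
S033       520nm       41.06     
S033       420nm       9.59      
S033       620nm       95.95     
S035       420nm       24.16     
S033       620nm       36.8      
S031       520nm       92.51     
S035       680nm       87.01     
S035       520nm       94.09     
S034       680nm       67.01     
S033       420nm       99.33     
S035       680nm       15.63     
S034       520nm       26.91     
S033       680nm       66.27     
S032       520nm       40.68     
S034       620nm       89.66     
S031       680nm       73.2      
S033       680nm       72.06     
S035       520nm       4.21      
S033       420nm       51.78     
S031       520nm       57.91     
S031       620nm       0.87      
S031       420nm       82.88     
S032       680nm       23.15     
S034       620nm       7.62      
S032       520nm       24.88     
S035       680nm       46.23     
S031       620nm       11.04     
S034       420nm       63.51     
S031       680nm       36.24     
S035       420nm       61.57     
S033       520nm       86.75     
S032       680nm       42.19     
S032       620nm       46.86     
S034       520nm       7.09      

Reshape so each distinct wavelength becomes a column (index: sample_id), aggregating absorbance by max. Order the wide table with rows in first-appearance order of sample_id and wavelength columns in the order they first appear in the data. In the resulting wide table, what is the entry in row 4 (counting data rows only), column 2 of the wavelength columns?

75.71

With rows in first-appearance order of sample_id, row 4 is sample_id=S032. wavelength columns in first-appearance order: 620nm, 680nm, 420nm, 520nm; column 2 is 680nm.
Long rows with sample_id=S032, wavelength=680nm: max(75.71, 23.15, 42.19) = 75.71.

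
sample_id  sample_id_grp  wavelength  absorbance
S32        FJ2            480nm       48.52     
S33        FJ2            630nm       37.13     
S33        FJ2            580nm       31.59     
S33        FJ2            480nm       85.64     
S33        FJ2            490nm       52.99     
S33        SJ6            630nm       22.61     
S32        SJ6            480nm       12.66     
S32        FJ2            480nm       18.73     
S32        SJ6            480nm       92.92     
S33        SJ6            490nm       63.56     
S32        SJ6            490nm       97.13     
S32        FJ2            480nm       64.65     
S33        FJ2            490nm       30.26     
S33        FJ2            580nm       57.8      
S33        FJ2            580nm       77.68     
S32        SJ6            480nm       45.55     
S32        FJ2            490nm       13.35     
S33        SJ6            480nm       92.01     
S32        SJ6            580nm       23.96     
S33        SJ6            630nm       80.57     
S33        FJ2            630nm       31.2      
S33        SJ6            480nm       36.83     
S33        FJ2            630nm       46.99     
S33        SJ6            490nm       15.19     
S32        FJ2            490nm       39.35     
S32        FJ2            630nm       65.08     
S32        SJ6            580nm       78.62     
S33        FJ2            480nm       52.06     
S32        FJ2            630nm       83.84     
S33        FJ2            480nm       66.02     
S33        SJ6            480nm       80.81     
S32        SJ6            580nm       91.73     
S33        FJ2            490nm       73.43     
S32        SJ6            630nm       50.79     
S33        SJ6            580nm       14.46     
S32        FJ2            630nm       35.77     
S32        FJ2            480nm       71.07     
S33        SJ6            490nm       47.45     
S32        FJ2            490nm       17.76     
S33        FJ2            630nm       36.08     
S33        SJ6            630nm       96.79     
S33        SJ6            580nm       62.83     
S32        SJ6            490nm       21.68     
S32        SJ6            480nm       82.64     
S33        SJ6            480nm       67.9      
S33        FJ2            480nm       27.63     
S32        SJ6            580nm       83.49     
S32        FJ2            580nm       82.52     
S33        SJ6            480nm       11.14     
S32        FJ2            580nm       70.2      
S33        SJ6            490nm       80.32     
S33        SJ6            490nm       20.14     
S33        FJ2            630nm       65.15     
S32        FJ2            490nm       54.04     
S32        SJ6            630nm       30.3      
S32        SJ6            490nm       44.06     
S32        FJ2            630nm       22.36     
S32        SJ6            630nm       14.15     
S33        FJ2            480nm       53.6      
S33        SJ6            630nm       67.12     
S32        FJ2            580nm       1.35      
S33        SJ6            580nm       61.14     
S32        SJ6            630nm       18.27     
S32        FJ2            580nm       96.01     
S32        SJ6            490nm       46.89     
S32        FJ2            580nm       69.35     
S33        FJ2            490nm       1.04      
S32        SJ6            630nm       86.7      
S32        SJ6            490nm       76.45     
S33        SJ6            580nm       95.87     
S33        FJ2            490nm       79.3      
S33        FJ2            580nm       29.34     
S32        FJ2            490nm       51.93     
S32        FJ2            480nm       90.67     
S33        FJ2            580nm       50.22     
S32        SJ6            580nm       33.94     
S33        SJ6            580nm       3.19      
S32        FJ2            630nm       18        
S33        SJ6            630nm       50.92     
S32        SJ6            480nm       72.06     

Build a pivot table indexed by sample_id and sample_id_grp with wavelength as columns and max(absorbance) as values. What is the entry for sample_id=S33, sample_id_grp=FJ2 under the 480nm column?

Rows with sample_id=S33, sample_id_grp=FJ2 and wavelength=480nm: absorbance values are 85.64, 52.06, 66.02, 27.63, 53.6.
max(85.64, 52.06, 66.02, 27.63, 53.6) = 85.64.

85.64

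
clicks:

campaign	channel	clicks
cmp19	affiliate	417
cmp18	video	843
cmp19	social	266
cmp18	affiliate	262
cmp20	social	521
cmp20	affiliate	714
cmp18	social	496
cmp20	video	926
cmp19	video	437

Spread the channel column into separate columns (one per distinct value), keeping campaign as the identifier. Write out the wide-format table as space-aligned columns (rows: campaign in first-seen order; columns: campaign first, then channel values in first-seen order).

campaign  affiliate  video  social
cmp19     417        437    266   
cmp18     262        843    496   
cmp20     714        926    521   

Columns: campaign plus the 3 distinct channel values (affiliate, video, social).
For example, row cmp19 column affiliate takes clicks=417 from the long row (cmp19, affiliate).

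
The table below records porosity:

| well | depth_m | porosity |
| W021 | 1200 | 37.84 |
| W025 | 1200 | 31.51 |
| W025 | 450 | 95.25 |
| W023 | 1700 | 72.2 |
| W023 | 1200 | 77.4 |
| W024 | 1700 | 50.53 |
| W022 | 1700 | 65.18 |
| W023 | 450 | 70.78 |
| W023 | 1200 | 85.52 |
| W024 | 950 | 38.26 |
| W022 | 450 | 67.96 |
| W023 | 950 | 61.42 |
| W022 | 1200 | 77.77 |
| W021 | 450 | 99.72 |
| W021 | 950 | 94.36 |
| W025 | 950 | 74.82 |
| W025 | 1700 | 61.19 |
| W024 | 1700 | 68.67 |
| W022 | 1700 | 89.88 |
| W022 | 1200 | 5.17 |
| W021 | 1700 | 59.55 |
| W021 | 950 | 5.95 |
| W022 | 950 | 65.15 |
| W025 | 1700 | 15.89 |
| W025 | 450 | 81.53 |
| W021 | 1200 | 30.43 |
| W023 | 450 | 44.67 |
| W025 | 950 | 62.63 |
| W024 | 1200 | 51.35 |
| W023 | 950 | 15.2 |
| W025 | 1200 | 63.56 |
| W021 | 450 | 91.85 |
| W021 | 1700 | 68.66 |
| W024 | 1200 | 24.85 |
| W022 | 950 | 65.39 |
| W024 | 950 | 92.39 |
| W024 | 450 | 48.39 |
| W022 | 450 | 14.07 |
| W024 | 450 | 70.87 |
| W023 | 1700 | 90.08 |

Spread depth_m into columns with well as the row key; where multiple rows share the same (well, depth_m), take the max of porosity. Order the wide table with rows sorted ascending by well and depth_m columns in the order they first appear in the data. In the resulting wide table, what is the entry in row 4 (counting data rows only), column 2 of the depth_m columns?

With rows sorted ascending by well, row 4 is well=W024. depth_m columns in first-appearance order: 1200, 450, 1700, 950; column 2 is 450.
Long rows with well=W024, depth_m=450: max(48.39, 70.87) = 70.87.

70.87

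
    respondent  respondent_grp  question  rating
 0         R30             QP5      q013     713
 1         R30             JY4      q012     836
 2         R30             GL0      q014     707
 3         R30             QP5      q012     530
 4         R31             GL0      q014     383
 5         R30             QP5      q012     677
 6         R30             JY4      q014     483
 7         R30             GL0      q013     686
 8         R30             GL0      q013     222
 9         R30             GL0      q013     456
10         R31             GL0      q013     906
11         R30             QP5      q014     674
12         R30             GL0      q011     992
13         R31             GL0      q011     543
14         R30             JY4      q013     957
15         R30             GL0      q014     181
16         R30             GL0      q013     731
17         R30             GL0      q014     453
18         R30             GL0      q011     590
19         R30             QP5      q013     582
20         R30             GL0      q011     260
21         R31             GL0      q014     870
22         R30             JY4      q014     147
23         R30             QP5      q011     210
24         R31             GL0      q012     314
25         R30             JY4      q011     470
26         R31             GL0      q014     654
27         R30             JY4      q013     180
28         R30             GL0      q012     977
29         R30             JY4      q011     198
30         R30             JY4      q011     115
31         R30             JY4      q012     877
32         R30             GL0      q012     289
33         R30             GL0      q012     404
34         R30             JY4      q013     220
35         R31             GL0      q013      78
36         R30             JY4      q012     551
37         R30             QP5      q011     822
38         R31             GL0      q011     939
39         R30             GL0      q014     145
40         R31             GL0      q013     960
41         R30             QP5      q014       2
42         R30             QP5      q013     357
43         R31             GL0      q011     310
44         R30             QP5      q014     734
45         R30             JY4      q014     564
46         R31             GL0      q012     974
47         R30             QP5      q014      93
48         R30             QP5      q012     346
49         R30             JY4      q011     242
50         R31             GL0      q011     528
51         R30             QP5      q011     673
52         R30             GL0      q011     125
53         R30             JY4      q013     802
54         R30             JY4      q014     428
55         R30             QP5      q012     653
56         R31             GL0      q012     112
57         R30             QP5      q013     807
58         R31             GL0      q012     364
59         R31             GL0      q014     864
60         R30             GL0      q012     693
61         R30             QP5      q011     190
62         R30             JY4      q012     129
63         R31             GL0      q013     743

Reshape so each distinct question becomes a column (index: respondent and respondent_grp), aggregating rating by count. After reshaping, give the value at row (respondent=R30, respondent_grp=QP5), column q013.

Rows with respondent=R30, respondent_grp=QP5 and question=q013: rating values are 713, 582, 357, 807.
4 rows match — count = 4.

4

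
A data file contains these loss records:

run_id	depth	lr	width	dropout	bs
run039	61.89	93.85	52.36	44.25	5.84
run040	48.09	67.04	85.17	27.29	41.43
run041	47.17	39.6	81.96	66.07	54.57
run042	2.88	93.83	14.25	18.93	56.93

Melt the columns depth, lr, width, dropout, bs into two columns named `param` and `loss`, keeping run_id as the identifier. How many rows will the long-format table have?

4 run_id values × 5 melted columns = 20 rows.

20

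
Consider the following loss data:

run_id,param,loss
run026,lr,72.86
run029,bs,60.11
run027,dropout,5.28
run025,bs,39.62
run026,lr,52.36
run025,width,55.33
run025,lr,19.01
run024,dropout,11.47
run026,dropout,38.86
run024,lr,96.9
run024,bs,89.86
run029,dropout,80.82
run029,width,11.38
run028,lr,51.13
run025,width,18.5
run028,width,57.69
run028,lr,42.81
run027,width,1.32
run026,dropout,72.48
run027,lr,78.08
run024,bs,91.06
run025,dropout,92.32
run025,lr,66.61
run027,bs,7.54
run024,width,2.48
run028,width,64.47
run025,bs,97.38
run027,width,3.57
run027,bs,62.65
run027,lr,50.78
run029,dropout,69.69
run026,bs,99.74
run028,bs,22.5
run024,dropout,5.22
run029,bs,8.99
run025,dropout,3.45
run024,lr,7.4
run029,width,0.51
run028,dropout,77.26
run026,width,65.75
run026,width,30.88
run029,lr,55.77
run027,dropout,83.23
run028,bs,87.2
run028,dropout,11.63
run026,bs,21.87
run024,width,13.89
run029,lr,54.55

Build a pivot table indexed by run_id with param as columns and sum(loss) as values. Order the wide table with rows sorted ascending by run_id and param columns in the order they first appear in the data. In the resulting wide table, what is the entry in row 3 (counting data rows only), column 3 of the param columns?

With rows sorted ascending by run_id, row 3 is run_id=run026. param columns in first-appearance order: lr, bs, dropout, width; column 3 is dropout.
Long rows with run_id=run026, param=dropout: 38.86 + 72.48 = 111.34.

111.34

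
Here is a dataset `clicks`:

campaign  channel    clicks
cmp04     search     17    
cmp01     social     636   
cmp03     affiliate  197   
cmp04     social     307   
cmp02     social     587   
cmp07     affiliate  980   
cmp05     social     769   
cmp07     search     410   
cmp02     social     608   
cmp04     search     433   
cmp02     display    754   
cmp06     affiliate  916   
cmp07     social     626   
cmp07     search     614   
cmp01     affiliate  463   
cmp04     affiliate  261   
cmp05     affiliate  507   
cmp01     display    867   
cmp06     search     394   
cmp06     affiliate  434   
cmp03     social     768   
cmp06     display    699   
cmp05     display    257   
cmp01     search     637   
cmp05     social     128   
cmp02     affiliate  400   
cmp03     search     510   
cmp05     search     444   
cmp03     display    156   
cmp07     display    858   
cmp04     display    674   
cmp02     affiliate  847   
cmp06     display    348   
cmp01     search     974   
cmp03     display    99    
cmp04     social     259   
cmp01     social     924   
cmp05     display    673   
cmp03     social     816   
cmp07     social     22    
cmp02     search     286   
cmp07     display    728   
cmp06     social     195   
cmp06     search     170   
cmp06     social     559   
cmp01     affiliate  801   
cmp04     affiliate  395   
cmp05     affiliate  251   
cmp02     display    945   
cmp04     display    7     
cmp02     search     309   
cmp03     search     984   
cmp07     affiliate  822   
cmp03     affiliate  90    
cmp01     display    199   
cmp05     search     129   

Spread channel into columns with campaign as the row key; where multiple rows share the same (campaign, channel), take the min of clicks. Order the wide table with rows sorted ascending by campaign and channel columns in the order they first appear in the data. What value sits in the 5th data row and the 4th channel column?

257

With rows sorted ascending by campaign, row 5 is campaign=cmp05. channel columns in first-appearance order: search, social, affiliate, display; column 4 is display.
Long rows with campaign=cmp05, channel=display: min(257, 673) = 257.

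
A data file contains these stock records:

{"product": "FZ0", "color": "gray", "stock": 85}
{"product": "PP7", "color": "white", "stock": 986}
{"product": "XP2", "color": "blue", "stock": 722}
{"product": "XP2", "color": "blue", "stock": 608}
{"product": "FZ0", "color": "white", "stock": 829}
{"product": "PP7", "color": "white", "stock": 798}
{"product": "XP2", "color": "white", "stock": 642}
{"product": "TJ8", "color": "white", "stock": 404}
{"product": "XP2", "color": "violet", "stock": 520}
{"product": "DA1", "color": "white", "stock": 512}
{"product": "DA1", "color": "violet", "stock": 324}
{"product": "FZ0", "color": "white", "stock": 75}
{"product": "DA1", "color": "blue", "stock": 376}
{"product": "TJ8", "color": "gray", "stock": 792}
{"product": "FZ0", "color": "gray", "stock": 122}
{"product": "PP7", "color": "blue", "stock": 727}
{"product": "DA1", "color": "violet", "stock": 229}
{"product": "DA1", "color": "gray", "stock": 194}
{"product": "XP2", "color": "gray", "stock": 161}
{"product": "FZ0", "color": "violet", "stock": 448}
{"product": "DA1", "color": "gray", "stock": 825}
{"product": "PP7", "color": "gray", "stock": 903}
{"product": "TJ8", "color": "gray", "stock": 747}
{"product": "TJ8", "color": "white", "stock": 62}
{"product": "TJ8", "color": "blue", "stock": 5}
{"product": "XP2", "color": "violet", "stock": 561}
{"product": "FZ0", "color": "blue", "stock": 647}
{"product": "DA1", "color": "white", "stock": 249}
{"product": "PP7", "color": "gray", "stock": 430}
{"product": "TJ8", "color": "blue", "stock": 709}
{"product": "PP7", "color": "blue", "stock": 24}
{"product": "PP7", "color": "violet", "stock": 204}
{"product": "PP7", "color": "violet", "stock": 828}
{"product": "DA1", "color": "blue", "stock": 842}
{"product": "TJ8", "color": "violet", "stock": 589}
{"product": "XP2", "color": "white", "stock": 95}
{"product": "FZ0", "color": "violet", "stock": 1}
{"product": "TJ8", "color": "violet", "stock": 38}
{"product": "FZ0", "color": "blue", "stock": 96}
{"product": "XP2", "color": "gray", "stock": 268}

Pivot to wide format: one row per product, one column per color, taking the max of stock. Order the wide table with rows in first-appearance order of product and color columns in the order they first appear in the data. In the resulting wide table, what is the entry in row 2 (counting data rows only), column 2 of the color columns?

With rows in first-appearance order of product, row 2 is product=PP7. color columns in first-appearance order: gray, white, blue, violet; column 2 is white.
Long rows with product=PP7, color=white: max(986, 798) = 986.

986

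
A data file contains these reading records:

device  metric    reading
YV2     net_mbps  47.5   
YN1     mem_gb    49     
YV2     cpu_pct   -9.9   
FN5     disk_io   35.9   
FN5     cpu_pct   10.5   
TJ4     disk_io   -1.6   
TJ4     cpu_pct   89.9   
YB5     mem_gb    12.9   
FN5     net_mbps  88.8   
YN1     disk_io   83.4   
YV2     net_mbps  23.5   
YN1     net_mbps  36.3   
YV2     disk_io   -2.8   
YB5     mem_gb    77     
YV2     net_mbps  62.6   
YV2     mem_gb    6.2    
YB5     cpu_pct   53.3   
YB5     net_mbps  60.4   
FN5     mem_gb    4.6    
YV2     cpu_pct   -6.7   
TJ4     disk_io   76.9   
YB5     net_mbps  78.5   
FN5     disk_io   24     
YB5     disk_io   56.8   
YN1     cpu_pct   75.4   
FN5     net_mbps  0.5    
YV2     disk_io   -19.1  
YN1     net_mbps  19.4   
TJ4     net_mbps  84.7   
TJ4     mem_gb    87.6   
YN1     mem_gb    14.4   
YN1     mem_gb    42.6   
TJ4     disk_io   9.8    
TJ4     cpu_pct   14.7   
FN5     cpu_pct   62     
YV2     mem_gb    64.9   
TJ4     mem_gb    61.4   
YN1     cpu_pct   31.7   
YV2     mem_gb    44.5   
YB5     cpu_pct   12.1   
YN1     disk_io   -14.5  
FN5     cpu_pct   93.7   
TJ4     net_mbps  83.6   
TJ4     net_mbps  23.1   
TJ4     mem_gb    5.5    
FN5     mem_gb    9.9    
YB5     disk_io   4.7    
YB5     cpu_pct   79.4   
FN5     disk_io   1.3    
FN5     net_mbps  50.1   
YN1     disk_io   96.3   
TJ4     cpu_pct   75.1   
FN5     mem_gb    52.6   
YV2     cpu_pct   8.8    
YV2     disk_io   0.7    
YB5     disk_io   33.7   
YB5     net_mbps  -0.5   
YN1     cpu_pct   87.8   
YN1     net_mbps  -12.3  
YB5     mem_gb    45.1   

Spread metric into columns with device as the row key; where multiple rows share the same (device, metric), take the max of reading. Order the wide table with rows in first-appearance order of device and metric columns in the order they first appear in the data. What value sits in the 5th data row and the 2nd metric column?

With rows in first-appearance order of device, row 5 is device=YB5. metric columns in first-appearance order: net_mbps, mem_gb, cpu_pct, disk_io; column 2 is mem_gb.
Long rows with device=YB5, metric=mem_gb: max(12.9, 77, 45.1) = 77.

77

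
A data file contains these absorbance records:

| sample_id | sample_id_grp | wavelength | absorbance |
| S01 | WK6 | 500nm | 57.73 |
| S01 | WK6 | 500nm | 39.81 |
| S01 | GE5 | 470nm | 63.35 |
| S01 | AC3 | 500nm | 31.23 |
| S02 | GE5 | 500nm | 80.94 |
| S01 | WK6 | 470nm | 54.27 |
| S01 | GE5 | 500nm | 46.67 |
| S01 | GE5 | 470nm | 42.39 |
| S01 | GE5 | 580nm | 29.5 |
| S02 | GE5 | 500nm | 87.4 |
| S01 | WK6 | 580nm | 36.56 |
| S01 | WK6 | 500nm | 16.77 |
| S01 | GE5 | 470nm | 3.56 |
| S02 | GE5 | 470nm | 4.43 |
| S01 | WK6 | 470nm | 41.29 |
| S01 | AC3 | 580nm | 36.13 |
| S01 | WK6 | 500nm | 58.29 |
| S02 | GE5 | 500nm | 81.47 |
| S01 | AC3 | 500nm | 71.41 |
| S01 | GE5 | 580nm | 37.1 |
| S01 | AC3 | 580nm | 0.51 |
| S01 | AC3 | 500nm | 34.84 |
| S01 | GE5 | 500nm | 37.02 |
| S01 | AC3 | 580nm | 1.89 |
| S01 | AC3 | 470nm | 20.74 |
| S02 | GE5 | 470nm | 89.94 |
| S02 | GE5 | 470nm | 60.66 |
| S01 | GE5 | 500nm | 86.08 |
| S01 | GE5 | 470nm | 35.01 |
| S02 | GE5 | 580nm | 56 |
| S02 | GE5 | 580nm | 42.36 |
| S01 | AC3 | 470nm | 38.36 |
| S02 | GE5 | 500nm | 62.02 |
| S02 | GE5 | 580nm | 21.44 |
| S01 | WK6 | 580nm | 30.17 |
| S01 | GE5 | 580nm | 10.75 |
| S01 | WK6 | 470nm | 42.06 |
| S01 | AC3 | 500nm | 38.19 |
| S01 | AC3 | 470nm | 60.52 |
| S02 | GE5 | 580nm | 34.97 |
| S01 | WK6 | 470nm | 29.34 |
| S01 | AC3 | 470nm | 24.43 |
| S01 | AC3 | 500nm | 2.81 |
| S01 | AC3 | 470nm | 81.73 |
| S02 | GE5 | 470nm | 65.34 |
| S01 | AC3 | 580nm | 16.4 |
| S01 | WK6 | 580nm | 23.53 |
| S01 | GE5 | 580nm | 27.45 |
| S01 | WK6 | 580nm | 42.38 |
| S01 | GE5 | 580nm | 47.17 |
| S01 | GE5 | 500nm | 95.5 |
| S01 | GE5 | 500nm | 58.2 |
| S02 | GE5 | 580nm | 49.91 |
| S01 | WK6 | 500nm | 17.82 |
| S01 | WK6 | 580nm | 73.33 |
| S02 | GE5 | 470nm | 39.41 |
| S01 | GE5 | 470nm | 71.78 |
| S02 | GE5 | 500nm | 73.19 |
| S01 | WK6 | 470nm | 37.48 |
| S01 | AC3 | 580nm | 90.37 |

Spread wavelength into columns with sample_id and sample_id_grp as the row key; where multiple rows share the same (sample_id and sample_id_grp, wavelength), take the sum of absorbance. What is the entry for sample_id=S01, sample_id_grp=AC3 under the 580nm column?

Rows with sample_id=S01, sample_id_grp=AC3 and wavelength=580nm: absorbance values are 36.13, 0.51, 1.89, 16.4, 90.37.
36.13 + 0.51 + 1.89 + 16.4 + 90.37 = 145.30.

145.30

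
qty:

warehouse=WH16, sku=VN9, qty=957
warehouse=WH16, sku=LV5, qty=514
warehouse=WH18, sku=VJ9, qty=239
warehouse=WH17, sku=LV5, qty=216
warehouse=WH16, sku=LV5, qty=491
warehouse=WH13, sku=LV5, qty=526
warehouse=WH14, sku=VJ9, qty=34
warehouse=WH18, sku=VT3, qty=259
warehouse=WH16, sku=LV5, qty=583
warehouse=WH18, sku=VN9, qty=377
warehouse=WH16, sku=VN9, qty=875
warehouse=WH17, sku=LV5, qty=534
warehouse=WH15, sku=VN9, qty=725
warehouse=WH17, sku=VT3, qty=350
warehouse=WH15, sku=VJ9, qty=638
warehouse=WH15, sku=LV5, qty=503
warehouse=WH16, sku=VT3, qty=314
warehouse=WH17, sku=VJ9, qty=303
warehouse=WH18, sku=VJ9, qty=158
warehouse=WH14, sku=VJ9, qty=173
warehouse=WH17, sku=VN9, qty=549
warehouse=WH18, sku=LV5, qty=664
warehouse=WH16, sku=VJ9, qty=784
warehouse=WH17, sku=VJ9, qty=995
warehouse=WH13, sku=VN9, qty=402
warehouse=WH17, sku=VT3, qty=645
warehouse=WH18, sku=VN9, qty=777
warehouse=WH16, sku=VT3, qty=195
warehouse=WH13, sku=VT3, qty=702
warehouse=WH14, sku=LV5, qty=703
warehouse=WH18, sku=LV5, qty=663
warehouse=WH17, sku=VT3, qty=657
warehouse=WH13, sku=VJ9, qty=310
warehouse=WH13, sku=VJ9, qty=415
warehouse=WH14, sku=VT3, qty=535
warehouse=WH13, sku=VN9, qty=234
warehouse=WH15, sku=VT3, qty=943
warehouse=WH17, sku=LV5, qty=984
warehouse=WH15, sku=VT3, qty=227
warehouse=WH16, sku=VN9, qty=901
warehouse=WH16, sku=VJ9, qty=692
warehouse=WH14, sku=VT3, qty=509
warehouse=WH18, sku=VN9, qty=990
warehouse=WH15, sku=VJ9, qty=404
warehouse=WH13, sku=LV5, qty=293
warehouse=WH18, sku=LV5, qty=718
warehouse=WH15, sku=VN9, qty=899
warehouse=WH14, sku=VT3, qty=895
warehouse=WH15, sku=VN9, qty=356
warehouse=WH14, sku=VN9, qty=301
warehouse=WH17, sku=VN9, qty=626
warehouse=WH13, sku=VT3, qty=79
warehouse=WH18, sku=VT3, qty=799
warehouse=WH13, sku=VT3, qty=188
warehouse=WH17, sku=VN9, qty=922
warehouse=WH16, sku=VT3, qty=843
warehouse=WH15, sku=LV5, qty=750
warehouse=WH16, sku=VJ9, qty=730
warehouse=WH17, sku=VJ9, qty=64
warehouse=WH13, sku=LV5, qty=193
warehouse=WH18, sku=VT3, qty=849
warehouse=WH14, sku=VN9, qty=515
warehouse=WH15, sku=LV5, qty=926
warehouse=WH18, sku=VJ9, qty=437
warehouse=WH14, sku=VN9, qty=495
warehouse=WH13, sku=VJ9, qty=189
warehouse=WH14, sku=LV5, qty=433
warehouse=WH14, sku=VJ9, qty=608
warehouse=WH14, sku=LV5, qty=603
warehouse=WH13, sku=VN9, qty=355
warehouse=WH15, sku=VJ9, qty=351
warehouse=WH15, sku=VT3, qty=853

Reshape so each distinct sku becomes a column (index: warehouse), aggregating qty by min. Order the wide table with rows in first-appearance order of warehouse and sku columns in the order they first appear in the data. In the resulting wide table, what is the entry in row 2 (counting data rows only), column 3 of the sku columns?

With rows in first-appearance order of warehouse, row 2 is warehouse=WH18. sku columns in first-appearance order: VN9, LV5, VJ9, VT3; column 3 is VJ9.
Long rows with warehouse=WH18, sku=VJ9: min(239, 158, 437) = 158.

158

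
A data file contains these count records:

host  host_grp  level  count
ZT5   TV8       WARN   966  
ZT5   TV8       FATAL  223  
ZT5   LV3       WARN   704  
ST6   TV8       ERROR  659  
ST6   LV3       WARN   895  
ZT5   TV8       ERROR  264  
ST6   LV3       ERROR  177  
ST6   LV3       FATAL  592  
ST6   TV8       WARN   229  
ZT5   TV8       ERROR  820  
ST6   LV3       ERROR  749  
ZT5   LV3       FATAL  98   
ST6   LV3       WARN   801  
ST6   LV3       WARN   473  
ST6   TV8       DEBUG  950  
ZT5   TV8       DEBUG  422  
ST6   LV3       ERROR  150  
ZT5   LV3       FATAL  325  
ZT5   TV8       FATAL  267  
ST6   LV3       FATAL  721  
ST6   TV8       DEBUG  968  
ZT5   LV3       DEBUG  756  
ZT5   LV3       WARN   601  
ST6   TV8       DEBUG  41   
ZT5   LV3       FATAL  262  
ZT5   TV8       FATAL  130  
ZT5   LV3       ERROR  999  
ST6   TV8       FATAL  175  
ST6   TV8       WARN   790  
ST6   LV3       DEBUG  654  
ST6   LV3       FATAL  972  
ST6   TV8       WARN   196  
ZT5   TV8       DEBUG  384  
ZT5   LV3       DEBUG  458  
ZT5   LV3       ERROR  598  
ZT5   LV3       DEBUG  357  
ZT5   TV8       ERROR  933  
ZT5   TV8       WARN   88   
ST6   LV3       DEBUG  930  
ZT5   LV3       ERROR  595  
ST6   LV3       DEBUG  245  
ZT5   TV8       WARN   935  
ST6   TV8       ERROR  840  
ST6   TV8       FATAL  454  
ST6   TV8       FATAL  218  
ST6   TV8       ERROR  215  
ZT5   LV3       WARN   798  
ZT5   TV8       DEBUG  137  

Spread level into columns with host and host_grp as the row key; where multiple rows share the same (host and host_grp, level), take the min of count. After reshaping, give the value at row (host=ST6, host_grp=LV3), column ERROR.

150

Rows with host=ST6, host_grp=LV3 and level=ERROR: count values are 177, 749, 150.
min(177, 749, 150) = 150.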